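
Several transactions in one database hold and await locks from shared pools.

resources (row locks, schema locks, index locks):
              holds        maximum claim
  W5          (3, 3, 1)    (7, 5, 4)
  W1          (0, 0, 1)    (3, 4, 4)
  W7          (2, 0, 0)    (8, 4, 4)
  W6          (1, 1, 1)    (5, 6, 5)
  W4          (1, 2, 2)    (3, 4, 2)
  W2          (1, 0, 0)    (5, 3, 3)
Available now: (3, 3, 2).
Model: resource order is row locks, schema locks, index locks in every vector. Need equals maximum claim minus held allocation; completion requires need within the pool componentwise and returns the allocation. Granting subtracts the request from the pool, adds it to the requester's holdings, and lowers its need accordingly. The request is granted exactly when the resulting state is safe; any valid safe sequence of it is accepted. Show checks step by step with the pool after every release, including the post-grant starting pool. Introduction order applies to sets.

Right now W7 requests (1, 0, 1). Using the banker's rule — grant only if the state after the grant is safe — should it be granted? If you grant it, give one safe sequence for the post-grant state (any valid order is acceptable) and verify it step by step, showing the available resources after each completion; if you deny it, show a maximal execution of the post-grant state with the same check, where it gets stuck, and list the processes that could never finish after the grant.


DENY. Granting would leave the state unsafe.
Key observation: the pool after W4, W1 is (3, 5, 4); every surviving request exceeds it in row locks, so progress ends there.
Pretend the grant happened; the run W4, W1 goes as far as possible. Walking it through:
  pool = (2, 3, 1)
  W4 needs (2, 2, 0) <= (2, 3, 1) -> finishes; pool += (1, 2, 2) = (3, 5, 3)
  W1 needs (3, 4, 3) <= (3, 5, 3) -> finishes; pool += (0, 0, 1) = (3, 5, 4)
  W5 still needs (4, 2, 3) but only (3, 5, 4) is free — short on row locks
  W7 still needs (5, 4, 3) but only (3, 5, 4) is free — short on row locks
  W6 still needs (4, 5, 4) but only (3, 5, 4) is free — short on row locks
  W2 still needs (4, 3, 3) but only (3, 5, 4) is free — short on row locks
Had the request been granted, W5, W7, W6 and W2 could never finish.


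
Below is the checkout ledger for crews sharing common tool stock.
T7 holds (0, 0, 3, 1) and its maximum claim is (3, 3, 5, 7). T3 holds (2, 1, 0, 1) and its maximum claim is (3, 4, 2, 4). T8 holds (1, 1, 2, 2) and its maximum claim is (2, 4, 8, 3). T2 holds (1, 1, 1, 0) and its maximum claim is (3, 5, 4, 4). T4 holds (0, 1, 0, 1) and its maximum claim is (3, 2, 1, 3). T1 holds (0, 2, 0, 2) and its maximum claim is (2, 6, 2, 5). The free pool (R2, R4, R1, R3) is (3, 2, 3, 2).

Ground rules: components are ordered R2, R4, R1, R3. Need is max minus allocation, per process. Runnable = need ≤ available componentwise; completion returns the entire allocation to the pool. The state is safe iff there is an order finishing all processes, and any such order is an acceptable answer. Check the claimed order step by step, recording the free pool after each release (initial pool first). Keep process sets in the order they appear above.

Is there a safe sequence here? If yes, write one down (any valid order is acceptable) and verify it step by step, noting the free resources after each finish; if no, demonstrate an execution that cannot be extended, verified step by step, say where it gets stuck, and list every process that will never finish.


The state is SAFE; one workable sequence: T4, T3, T2, T1, T7, T8.
Key observation: T4 marks the first exact bind of the order: its need (3, 1, 1, 2) fits the free (3, 2, 3, 2) with zero slack on a requested resource.
Walking it through:
  pool = (3, 2, 3, 2)
  run T4 (needs (3, 1, 1, 2), free (3, 2, 3, 2)); after release of (0, 1, 0, 1) the pool is (3, 3, 3, 3)
  run T3 (needs (1, 3, 2, 3), free (3, 3, 3, 3)); after release of (2, 1, 0, 1) the pool is (5, 4, 3, 4)
  run T2 (needs (2, 4, 3, 4), free (5, 4, 3, 4)); after release of (1, 1, 1, 0) the pool is (6, 5, 4, 4)
  run T1 (needs (2, 4, 2, 3), free (6, 5, 4, 4)); after release of (0, 2, 0, 2) the pool is (6, 7, 4, 6)
  run T7 (needs (3, 3, 2, 6), free (6, 7, 4, 6)); after release of (0, 0, 3, 1) the pool is (6, 7, 7, 7)
  run T8 (needs (1, 3, 6, 1), free (6, 7, 7, 7)); after release of (1, 1, 2, 2) the pool is (7, 8, 9, 9)


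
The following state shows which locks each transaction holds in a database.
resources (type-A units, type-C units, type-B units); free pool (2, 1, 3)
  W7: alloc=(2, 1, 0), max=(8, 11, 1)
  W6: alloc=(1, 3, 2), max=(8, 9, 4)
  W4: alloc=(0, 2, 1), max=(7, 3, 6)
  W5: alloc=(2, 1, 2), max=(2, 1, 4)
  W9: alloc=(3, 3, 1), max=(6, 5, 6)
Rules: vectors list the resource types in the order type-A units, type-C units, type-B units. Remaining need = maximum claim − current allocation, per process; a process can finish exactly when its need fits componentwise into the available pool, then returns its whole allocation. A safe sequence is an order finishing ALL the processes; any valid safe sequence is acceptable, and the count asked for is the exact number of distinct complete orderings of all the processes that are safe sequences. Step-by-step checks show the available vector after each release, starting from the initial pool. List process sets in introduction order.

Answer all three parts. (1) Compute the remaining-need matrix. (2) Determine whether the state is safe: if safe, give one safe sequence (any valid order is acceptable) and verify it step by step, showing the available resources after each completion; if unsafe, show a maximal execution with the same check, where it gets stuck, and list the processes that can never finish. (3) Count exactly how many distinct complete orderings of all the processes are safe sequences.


(1) Need matrix, components ordered type-A units, type-C units, type-B units:
  W7: (6, 10, 1)
  W6: (7, 6, 2)
  W4: (7, 1, 5)
  W5: (0, 0, 2)
  W9: (3, 2, 5)
(2) SAFE, for example via the order W5, W9, W4, W6, W7.
Key observation: W9 is the earliest step where a requested resource binds exactly: need (3, 2, 5), pool (4, 2, 5) at its turn.
Check, step by step:
  pool = (2, 1, 3)
  run W5 (needs (0, 0, 2), free (2, 1, 3)); after release of (2, 1, 2) the pool is (4, 2, 5)
  run W9 (needs (3, 2, 5), free (4, 2, 5)); after release of (3, 3, 1) the pool is (7, 5, 6)
  run W4 (needs (7, 1, 5), free (7, 5, 6)); after release of (0, 2, 1) the pool is (7, 7, 7)
  run W6 (needs (7, 6, 2), free (7, 7, 7)); after release of (1, 3, 2) the pool is (8, 10, 9)
  run W7 (needs (6, 10, 1), free (8, 10, 9)); after release of (2, 1, 0) the pool is (10, 11, 9)
(3) Exactly 1 of the possible complete orderings is a safe sequence.


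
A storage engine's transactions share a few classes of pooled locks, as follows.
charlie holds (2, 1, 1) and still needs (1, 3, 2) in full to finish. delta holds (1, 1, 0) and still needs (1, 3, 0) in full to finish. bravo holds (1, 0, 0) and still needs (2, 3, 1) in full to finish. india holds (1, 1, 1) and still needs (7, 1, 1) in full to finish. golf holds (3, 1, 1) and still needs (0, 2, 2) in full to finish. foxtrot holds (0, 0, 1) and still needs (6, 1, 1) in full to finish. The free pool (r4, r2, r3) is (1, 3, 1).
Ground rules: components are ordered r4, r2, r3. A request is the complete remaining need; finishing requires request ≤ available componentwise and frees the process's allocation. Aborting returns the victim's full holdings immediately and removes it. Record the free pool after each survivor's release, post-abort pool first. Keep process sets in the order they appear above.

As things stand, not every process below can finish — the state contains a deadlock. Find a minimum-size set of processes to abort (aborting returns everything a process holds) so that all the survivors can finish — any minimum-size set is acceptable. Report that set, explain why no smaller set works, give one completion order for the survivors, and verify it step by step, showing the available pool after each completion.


Minimum abort set: golf.
Key observation: the deadlocked charlie becomes finishable only because golf released (3, 1, 1); it completes at step 2 below.
Minimality: the empty abort set fails — the state is deadlocked as it stands.
The survivors complete as delta, charlie, india, bravo, foxtrot. Verifying each step (starting from the post-abort pool):
  pool = (4, 4, 2)
  delta: need (1, 3, 0) fits (4, 4, 2); releases (1, 1, 0), pool now (5, 5, 2)
  charlie: need (1, 3, 2) fits (5, 5, 2); releases (2, 1, 1), pool now (7, 6, 3)
  india: need (7, 1, 1) fits (7, 6, 3); releases (1, 1, 1), pool now (8, 7, 4)
  bravo: need (2, 3, 1) fits (8, 7, 4); releases (1, 0, 0), pool now (9, 7, 4)
  foxtrot: need (6, 1, 1) fits (9, 7, 4); releases (0, 0, 1), pool now (9, 7, 5)


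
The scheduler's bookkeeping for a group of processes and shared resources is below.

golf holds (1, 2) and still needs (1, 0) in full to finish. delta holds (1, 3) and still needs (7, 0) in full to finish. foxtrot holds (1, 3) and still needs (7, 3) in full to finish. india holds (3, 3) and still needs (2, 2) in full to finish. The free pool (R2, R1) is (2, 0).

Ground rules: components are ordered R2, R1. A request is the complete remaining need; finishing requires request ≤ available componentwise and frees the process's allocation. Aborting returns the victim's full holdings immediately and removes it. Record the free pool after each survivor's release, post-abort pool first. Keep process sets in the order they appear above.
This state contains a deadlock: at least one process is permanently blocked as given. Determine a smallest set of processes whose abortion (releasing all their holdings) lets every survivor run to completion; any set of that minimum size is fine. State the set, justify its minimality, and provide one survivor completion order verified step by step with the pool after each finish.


Minimum abort set: delta.
Key observation: foxtrot had no path to completion before; after the abort of delta ((1, 3) returned), step 3 is where it fits.
Minimality: the empty abort set fails — the state is deadlocked as it stands.
Survivors finish in the order: golf, india, foxtrot. Step-by-step check (pool after the aborts first):
  pool = (3, 3)
  golf needs (1, 0) <= (3, 3) -> finishes; pool += (1, 2) = (4, 5)
  india needs (2, 2) <= (4, 5) -> finishes; pool += (3, 3) = (7, 8)
  foxtrot needs (7, 3) <= (7, 8) -> finishes; pool += (1, 3) = (8, 11)


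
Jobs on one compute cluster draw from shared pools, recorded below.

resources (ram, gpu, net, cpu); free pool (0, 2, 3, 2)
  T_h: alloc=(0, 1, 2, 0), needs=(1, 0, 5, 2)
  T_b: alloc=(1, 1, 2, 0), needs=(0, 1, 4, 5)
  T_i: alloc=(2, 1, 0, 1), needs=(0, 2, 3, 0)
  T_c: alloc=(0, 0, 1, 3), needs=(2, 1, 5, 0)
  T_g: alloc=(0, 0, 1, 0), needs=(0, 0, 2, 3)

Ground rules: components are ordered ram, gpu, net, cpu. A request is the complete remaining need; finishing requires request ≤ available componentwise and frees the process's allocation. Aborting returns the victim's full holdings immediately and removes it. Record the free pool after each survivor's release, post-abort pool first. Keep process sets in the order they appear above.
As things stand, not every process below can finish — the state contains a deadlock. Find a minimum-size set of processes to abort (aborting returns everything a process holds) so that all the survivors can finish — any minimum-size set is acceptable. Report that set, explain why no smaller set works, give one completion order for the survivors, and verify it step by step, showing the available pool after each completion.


Abort T_b.
Key observation: no ordering could ever have run T_h before the abort of T_b; with (1, 1, 2, 0) back in the pool it fits at step 2.
Why nothing smaller works: aborting no one leaves the state deadlocked as given.
The survivors complete as T_i, T_h, T_g, T_c. Step-by-step check (starting from the post-abort pool):
  pool = (1, 3, 5, 2)
  T_i needs (0, 2, 3, 0) <= (1, 3, 5, 2) -> finishes; pool += (2, 1, 0, 1) = (3, 4, 5, 3)
  T_h needs (1, 0, 5, 2) <= (3, 4, 5, 3) -> finishes; pool += (0, 1, 2, 0) = (3, 5, 7, 3)
  T_g needs (0, 0, 2, 3) <= (3, 5, 7, 3) -> finishes; pool += (0, 0, 1, 0) = (3, 5, 8, 3)
  T_c needs (2, 1, 5, 0) <= (3, 5, 8, 3) -> finishes; pool += (0, 0, 1, 3) = (3, 5, 9, 6)


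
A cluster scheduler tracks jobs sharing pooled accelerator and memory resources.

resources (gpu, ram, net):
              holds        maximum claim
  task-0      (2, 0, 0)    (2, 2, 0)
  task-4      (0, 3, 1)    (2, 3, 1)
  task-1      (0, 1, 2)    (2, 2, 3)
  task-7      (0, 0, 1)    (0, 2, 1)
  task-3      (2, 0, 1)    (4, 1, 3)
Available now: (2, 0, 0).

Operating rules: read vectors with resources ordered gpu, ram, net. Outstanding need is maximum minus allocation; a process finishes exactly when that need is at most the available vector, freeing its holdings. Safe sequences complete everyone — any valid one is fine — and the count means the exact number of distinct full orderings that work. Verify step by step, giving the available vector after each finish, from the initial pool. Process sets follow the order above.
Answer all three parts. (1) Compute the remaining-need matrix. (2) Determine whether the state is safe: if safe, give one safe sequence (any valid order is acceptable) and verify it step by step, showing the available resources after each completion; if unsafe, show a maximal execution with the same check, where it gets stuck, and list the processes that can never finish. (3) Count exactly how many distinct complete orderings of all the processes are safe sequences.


(1) Remaining need (order gpu, ram, net):
  task-0: (0, 2, 0)
  task-4: (2, 0, 0)
  task-1: (2, 1, 1)
  task-7: (0, 2, 0)
  task-3: (2, 1, 2)
(2) The state is SAFE; one workable sequence: task-4, task-7, task-1, task-0, task-3.
Key observation: task-4 marks the first exact bind of the order: its need (2, 0, 0) fits the free (2, 0, 0) with zero slack on a requested resource.
Walking it through:
  pool = (2, 0, 0)
  task-4: need (2, 0, 0) fits (2, 0, 0); releases (0, 3, 1), pool now (2, 3, 1)
  task-7: need (0, 2, 0) fits (2, 3, 1); releases (0, 0, 1), pool now (2, 3, 2)
  task-1: need (2, 1, 1) fits (2, 3, 2); releases (0, 1, 2), pool now (2, 4, 4)
  task-0: need (0, 2, 0) fits (2, 4, 4); releases (2, 0, 0), pool now (4, 4, 4)
  task-3: need (2, 1, 2) fits (4, 4, 4); releases (2, 0, 1), pool now (6, 4, 5)
(3) Precisely 16 of the possible complete orderings are safe sequences.


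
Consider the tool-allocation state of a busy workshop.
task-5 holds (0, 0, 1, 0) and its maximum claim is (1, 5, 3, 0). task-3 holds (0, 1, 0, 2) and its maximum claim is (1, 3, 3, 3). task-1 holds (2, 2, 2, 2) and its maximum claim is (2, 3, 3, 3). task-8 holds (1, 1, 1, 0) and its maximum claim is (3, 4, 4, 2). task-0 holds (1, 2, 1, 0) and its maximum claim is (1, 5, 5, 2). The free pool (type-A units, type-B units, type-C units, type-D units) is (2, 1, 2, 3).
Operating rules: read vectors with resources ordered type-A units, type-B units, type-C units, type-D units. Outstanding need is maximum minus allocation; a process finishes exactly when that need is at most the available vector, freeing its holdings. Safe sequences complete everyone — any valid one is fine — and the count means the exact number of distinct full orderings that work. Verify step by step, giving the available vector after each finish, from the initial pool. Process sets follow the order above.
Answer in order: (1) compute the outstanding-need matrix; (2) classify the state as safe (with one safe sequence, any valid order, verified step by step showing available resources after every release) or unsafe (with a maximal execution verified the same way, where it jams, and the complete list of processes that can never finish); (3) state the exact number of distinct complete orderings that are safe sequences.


(1) Need matrix, components ordered type-A units, type-B units, type-C units, type-D units:
  task-5: (1, 5, 2, 0)
  task-3: (1, 2, 3, 1)
  task-1: (0, 1, 1, 1)
  task-8: (2, 3, 3, 2)
  task-0: (0, 3, 4, 2)
(2) The state is SAFE; one workable sequence: task-1, task-8, task-3, task-5, task-0.
Key observation: reading the order forward, task-1 is the first process whose need (0, 1, 1, 1) meets the free pool (2, 1, 2, 3) exactly on a resource it requests.
Walking it through:
  pool = (2, 1, 2, 3)
  task-1 needs (0, 1, 1, 1) <= (2, 1, 2, 3) -> finishes; pool += (2, 2, 2, 2) = (4, 3, 4, 5)
  task-8 needs (2, 3, 3, 2) <= (4, 3, 4, 5) -> finishes; pool += (1, 1, 1, 0) = (5, 4, 5, 5)
  task-3 needs (1, 2, 3, 1) <= (5, 4, 5, 5) -> finishes; pool += (0, 1, 0, 2) = (5, 5, 5, 7)
  task-5 needs (1, 5, 2, 0) <= (5, 5, 5, 7) -> finishes; pool += (0, 0, 1, 0) = (5, 5, 6, 7)
  task-0 needs (0, 3, 4, 2) <= (5, 5, 6, 7) -> finishes; pool += (1, 2, 1, 0) = (6, 7, 7, 7)
(3) The exact count: 14 of the possible complete orderings are safe sequences.


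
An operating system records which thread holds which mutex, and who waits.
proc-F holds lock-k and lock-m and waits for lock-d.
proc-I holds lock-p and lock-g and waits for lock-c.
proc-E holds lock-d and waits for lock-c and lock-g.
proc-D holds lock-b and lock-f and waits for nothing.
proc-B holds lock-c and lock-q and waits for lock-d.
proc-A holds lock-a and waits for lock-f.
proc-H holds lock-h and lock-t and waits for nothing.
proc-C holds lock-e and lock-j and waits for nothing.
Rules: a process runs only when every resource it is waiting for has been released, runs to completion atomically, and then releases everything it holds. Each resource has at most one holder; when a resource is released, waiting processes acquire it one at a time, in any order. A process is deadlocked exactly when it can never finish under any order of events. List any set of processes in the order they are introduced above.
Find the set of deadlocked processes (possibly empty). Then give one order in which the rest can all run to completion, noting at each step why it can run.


The deadlocked set is proc-F, proc-I, proc-E and proc-B.
Key observation: the cycle proc-E -> proc-I -> proc-B -> proc-E can never break — each member waits on the next; proc-F waits into the deadlock from upstream.
The rest can finish in the order proc-D, proc-H, proc-C, proc-A.
Check, step by step:
  run proc-D (it waits on nothing); releases lock-b and lock-f
  run proc-H (it waits on nothing); releases lock-h and lock-t
  run proc-C (it waits on nothing); releases lock-e and lock-j
  proc-A: everything it awaited (lock-f) is free; runs, freeing lock-a


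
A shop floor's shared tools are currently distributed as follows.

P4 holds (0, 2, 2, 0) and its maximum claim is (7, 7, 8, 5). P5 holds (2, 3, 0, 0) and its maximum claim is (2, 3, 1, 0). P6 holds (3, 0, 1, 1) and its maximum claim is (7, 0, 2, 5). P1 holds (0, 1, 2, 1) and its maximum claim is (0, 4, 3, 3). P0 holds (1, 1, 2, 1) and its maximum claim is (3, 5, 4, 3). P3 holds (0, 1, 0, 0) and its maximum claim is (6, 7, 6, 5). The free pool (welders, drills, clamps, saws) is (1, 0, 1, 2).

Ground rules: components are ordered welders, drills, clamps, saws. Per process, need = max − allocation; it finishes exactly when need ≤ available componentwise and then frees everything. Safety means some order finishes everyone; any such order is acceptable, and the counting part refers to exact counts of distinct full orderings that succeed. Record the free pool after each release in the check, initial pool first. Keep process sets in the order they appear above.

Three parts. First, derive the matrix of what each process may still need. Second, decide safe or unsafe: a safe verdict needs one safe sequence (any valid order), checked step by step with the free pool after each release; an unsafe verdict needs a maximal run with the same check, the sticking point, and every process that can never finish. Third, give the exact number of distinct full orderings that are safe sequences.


(1) Need matrix, components ordered welders, drills, clamps, saws:
  P4: (7, 5, 6, 5)
  P5: (0, 0, 1, 0)
  P6: (4, 0, 1, 4)
  P1: (0, 3, 1, 2)
  P0: (2, 4, 2, 2)
  P3: (6, 6, 6, 5)
(2) SAFE, for example via the order P5, P1, P0, P6, P4, P3.
Key observation: the first exact fit in this order is P5 — it needs (0, 0, 1, 0) with (1, 0, 1, 2) free, meeting a requested resource to the last unit.
Step-by-step check:
  pool = (1, 0, 1, 2)
  P5: need (0, 0, 1, 0) fits (1, 0, 1, 2); releases (2, 3, 0, 0), pool now (3, 3, 1, 2)
  P1: need (0, 3, 1, 2) fits (3, 3, 1, 2); releases (0, 1, 2, 1), pool now (3, 4, 3, 3)
  P0: need (2, 4, 2, 2) fits (3, 4, 3, 3); releases (1, 1, 2, 1), pool now (4, 5, 5, 4)
  P6: need (4, 0, 1, 4) fits (4, 5, 5, 4); releases (3, 0, 1, 1), pool now (7, 5, 6, 5)
  P4: need (7, 5, 6, 5) fits (7, 5, 6, 5); releases (0, 2, 2, 0), pool now (7, 7, 8, 5)
  P3: need (6, 6, 6, 5) fits (7, 7, 8, 5); releases (0, 1, 0, 0), pool now (7, 8, 8, 5)
(3) Precisely 1 of the possible complete orderings is a safe sequence.


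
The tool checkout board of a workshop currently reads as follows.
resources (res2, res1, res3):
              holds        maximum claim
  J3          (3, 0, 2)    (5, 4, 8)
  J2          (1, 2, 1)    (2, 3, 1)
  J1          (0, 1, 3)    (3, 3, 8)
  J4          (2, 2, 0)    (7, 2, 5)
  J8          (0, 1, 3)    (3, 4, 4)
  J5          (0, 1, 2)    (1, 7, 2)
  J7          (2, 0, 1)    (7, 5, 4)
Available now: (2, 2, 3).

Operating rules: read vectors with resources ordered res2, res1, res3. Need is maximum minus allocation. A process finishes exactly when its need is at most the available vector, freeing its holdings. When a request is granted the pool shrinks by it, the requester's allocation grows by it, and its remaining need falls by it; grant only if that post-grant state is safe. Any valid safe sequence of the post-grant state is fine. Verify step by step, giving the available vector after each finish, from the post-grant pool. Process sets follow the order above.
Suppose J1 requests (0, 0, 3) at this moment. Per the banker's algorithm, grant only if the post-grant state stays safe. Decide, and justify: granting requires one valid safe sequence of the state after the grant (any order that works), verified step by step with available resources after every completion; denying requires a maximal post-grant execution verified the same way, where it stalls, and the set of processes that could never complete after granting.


GRANT: granting preserves safety; a valid post-grant sequence is J2, J8, J1, J3, J7, J4, J5.
Key observation: (2, 2, 0) free after granting still covers J2 first, and each release covers the next.
Check on the post-grant state, step by step:
  pool = (2, 2, 0)
  J2: need (1, 1, 0) fits (2, 2, 0); releases (1, 2, 1), pool now (3, 4, 1)
  J8: need (3, 3, 1) fits (3, 4, 1); releases (0, 1, 3), pool now (3, 5, 4)
  J1: need (3, 2, 2) fits (3, 5, 4); releases (0, 1, 6), pool now (3, 6, 10)
  J3: need (2, 4, 6) fits (3, 6, 10); releases (3, 0, 2), pool now (6, 6, 12)
  J7: need (5, 5, 3) fits (6, 6, 12); releases (2, 0, 1), pool now (8, 6, 13)
  J4: need (5, 0, 5) fits (8, 6, 13); releases (2, 2, 0), pool now (10, 8, 13)
  J5: need (1, 6, 0) fits (10, 8, 13); releases (0, 1, 2), pool now (10, 9, 15)


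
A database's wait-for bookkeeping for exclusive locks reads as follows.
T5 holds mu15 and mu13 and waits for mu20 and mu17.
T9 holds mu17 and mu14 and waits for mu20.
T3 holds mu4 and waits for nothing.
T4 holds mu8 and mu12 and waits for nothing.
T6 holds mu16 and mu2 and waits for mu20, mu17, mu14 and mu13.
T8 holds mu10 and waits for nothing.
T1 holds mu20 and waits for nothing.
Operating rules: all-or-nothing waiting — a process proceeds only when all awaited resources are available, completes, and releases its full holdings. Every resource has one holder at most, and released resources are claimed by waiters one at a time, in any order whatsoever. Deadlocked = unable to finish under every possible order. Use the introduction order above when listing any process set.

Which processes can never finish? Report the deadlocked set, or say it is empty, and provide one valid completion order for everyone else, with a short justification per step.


No process is deadlocked.
Key observation: the waits form no ring: some process can always run, and its releases unblock the others one by one.
A valid finishing order for the others: T3, T1, T9, T4, T8, T5, T6.
Step-by-step check:
  run T3 (it waits on nothing); releases mu4
  run T1 (it waits on nothing); releases mu20
  T9: everything it awaited (mu20) is free; runs, freeing mu17 and mu14
  run T4 (it waits on nothing); releases mu8 and mu12
  run T8 (it waits on nothing); releases mu10
  T5: everything it awaited (mu20 and mu17) is free; runs, freeing mu15 and mu13
  T6: everything it awaited (mu20, mu17, mu14 and mu13) is free; runs, freeing mu16 and mu2


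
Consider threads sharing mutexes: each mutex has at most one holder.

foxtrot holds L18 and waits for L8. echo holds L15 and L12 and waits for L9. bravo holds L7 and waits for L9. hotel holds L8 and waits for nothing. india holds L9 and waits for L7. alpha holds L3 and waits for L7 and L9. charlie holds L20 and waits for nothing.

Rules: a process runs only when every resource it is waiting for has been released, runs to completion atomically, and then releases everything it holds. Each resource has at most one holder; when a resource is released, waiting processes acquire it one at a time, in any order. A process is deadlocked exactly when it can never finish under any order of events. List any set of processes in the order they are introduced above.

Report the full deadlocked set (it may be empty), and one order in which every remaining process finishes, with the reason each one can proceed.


The deadlocked set is echo, bravo, india and alpha.
Key observation: the loop india -> bravo -> india blocks itself forever; echo and alpha wait into the deadlock from upstream.
A valid finishing order for the others: hotel, charlie, foxtrot.
Verifying each step:
  hotel waits on nothing -> runs at once and releases L8
  charlie waits on nothing -> runs at once and releases L20
  foxtrot: everything it awaited (L8) is free; runs, freeing L18


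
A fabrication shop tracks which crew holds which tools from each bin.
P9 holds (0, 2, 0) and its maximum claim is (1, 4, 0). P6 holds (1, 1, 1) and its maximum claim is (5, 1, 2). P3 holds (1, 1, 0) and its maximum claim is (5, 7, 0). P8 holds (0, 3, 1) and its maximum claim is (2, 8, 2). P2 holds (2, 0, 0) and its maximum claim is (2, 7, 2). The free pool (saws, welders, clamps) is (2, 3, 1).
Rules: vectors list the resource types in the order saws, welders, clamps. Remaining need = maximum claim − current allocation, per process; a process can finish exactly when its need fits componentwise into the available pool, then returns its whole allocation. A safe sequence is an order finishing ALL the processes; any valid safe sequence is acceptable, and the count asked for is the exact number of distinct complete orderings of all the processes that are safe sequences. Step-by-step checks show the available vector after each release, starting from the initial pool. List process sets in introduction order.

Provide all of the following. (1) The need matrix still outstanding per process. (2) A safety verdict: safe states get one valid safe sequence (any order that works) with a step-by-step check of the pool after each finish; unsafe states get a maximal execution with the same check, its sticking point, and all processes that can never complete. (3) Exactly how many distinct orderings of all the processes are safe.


(1) Outstanding need per process (order saws, welders, clamps):
  P9: (1, 2, 0)
  P6: (4, 0, 1)
  P3: (4, 6, 0)
  P8: (2, 5, 1)
  P2: (0, 7, 2)
(2) SAFE, for example via the order P9, P8, P2, P3, P6.
Key observation: reading the order forward, P8 is the first process whose need (2, 5, 1) meets the free pool (2, 5, 1) exactly on a resource it requests.
Step-by-step check:
  pool = (2, 3, 1)
  P9: need (1, 2, 0) fits (2, 3, 1); releases (0, 2, 0), pool now (2, 5, 1)
  P8: need (2, 5, 1) fits (2, 5, 1); releases (0, 3, 1), pool now (2, 8, 2)
  P2: need (0, 7, 2) fits (2, 8, 2); releases (2, 0, 0), pool now (4, 8, 2)
  P3: need (4, 6, 0) fits (4, 8, 2); releases (1, 1, 0), pool now (5, 9, 2)
  P6: need (4, 0, 1) fits (5, 9, 2); releases (1, 1, 1), pool now (6, 10, 3)
(3) Exactly 2 of the possible complete orderings are safe sequences.


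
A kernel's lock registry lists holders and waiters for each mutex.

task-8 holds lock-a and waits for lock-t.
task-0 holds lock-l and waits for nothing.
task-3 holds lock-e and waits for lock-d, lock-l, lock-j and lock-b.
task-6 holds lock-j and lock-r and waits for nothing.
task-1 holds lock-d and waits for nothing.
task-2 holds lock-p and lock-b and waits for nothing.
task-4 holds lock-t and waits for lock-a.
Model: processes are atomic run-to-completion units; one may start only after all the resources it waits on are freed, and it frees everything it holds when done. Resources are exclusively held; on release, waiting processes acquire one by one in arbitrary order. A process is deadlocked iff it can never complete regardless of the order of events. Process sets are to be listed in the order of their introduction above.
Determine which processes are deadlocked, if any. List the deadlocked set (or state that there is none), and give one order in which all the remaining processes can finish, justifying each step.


Deadlocked: task-8 and task-4.
Key observation: the waits loop around task-8 -> task-4 -> task-8 with no way out; no other process is dragged down with it.
One completion order for the rest: task-6, task-2, task-1, task-0, task-3.
Verifying each step:
  task-6 waits on nothing -> runs at once and releases lock-j and lock-r
  task-2 waits on nothing -> runs at once and releases lock-p and lock-b
  task-1 waits on nothing -> runs at once and releases lock-d
  task-0 waits on nothing -> runs at once and releases lock-l
  task-3: everything it awaited (lock-d, lock-l, lock-j and lock-b) is free; runs, freeing lock-e


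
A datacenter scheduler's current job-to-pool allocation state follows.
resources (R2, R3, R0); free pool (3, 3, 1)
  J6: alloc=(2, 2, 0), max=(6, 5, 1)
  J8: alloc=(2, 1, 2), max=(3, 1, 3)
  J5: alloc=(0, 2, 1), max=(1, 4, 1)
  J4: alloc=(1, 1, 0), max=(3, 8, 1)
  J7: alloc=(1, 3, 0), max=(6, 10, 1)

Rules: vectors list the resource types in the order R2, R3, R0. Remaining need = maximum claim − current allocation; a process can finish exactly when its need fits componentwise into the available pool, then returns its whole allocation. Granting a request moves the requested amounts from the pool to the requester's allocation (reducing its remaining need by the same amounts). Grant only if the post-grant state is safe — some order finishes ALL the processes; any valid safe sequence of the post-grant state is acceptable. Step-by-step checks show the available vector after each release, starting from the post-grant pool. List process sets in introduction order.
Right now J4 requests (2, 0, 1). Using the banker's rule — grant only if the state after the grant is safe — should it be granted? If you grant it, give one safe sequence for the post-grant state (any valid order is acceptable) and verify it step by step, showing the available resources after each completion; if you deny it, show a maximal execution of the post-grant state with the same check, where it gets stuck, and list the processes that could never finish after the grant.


DENY. Granting would leave the state unsafe.
Key observation: after J5, J8 the pool peaks at (3, 6, 3), and each blocked process is short somewhere: J6 on R2; J4 on R3; J7 on R2, R3.
After a pretend grant, a maximal execution: J5, J8 — then nothing else fits. Step-by-step check:
  pool = (1, 3, 0)
  run J5 (needs (1, 2, 0), free (1, 3, 0)); after release of (0, 2, 1) the pool is (1, 5, 1)
  run J8 (needs (1, 0, 1), free (1, 5, 1)); after release of (2, 1, 2) the pool is (3, 6, 3)
  J6 cannot run: need (4, 3, 1) vs free (3, 6, 3) (insufficient R2)
  J4 cannot run: need (0, 7, 0) vs free (3, 6, 3) (insufficient R3)
  J7 cannot run: need (5, 7, 1) vs free (3, 6, 3) (insufficient R2 and R3)
Had the request been granted, J6, J4 and J7 could never finish.


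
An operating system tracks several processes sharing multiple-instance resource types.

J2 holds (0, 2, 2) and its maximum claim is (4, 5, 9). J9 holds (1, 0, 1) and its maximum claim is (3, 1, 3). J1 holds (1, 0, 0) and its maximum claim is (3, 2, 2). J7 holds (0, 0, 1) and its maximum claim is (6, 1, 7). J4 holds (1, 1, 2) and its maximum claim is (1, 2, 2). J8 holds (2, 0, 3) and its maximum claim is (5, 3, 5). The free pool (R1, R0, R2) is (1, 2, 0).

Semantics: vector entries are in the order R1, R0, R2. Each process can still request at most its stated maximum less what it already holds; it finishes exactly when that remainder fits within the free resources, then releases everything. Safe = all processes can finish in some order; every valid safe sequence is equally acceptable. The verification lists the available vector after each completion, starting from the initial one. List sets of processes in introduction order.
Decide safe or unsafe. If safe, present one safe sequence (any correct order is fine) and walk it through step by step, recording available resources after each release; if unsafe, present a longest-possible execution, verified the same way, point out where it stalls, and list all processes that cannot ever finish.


SAFE. One safe sequence: J4, J1, J9, J8, J7, J2.
Key observation: reading the order forward, J1 is the first process whose need (2, 2, 2) meets the free pool (2, 3, 2) exactly on a resource it requests.
Verifying each step:
  pool = (1, 2, 0)
  J4: need (0, 1, 0) fits (1, 2, 0); releases (1, 1, 2), pool now (2, 3, 2)
  J1: need (2, 2, 2) fits (2, 3, 2); releases (1, 0, 0), pool now (3, 3, 2)
  J9: need (2, 1, 2) fits (3, 3, 2); releases (1, 0, 1), pool now (4, 3, 3)
  J8: need (3, 3, 2) fits (4, 3, 3); releases (2, 0, 3), pool now (6, 3, 6)
  J7: need (6, 1, 6) fits (6, 3, 6); releases (0, 0, 1), pool now (6, 3, 7)
  J2: need (4, 3, 7) fits (6, 3, 7); releases (0, 2, 2), pool now (6, 5, 9)


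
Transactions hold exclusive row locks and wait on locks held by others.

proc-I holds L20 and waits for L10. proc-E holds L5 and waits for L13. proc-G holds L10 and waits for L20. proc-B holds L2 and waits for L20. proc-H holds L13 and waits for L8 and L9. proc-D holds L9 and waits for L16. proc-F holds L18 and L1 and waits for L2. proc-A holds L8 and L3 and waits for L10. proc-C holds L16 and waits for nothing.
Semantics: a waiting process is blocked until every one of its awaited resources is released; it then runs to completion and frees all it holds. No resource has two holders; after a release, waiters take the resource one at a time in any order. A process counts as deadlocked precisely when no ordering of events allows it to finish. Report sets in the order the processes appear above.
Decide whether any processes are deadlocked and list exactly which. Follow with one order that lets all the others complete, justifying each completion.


The deadlocked set is proc-I, proc-E, proc-G, proc-B, proc-H, proc-F and proc-A.
Key observation: the loop proc-I -> proc-G -> proc-I blocks itself forever; proc-E, proc-B, proc-H, proc-F and proc-A wait into the deadlock from upstream.
One completion order for the rest: proc-C, proc-D.
Step-by-step check:
  proc-C waits on nothing -> runs at once and releases L16
  proc-D: everything it awaited (L16) is free; runs, freeing L9


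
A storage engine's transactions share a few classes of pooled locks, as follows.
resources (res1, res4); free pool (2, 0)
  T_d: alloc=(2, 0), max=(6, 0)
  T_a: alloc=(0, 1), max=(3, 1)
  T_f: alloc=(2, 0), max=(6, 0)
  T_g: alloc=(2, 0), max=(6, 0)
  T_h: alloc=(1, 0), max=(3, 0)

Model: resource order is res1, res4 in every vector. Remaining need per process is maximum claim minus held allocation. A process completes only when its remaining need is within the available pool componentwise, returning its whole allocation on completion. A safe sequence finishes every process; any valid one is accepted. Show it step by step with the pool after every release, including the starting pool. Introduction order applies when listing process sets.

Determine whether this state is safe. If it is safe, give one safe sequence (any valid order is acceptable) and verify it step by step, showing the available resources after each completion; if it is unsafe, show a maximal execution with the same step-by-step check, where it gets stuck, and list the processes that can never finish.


UNSAFE — no complete ordering exists.
Key observation: res1 is the bottleneck — with T_h, T_a done the pool holds (3, 1), short of every remaining need.
Going as far as possible: T_h, T_a; after that, nothing fits. Verifying each step:
  pool = (2, 0)
  run T_h (needs (2, 0), free (2, 0)); after release of (1, 0) the pool is (3, 0)
  run T_a (needs (3, 0), free (3, 0)); after release of (0, 1) the pool is (3, 1)
  T_d cannot run: need (4, 0) vs free (3, 1) (insufficient res1)
  T_f cannot run: need (4, 0) vs free (3, 1) (insufficient res1)
  T_g cannot run: need (4, 0) vs free (3, 1) (insufficient res1)
Permanently blocked: T_d, T_f and T_g.


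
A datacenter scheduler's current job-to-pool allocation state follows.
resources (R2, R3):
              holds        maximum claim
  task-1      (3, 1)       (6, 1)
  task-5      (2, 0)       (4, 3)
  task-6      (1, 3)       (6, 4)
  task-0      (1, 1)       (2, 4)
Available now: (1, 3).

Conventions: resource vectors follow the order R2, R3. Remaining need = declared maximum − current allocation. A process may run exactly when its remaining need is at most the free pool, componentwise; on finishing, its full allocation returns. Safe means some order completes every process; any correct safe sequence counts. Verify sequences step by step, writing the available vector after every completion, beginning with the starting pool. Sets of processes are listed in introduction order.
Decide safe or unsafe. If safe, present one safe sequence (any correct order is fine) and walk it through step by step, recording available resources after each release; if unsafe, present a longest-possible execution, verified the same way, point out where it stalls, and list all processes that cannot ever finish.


The state is SAFE; one workable sequence: task-0, task-5, task-1, task-6.
Key observation: the order's first zero-slack moment is task-0 ((1, 3) needed, (1, 3) free — a requested resource with nothing to spare).
Check, step by step:
  pool = (1, 3)
  task-0 needs (1, 3) <= (1, 3) -> finishes; pool += (1, 1) = (2, 4)
  task-5 needs (2, 3) <= (2, 4) -> finishes; pool += (2, 0) = (4, 4)
  task-1 needs (3, 0) <= (4, 4) -> finishes; pool += (3, 1) = (7, 5)
  task-6 needs (5, 1) <= (7, 5) -> finishes; pool += (1, 3) = (8, 8)


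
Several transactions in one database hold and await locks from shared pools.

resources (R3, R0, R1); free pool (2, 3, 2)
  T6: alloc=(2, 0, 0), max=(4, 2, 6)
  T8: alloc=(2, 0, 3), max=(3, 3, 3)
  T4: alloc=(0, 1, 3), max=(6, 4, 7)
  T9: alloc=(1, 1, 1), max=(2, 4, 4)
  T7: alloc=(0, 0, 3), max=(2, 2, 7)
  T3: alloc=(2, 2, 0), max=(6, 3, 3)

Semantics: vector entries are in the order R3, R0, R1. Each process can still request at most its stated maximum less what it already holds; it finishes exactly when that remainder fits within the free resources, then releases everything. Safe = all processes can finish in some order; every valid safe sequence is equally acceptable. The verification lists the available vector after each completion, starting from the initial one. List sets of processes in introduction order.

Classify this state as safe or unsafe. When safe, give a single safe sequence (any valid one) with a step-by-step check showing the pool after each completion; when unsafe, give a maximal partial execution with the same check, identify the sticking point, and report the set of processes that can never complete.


SAFE — a valid safe sequence is T8, T9, T3, T6, T4, T7.
Key observation: at T8 the run first touches a limit — (1, 3, 0) against (2, 3, 2), exact on a resource it actually requests.
Walking it through:
  pool = (2, 3, 2)
  run T8 (needs (1, 3, 0), free (2, 3, 2)); after release of (2, 0, 3) the pool is (4, 3, 5)
  run T9 (needs (1, 3, 3), free (4, 3, 5)); after release of (1, 1, 1) the pool is (5, 4, 6)
  run T3 (needs (4, 1, 3), free (5, 4, 6)); after release of (2, 2, 0) the pool is (7, 6, 6)
  run T6 (needs (2, 2, 6), free (7, 6, 6)); after release of (2, 0, 0) the pool is (9, 6, 6)
  run T4 (needs (6, 3, 4), free (9, 6, 6)); after release of (0, 1, 3) the pool is (9, 7, 9)
  run T7 (needs (2, 2, 4), free (9, 7, 9)); after release of (0, 0, 3) the pool is (9, 7, 12)
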